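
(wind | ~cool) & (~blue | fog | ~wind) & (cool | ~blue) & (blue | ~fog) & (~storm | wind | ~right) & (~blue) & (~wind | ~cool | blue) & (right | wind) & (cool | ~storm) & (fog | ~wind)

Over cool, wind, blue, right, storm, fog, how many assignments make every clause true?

1

There are 2^6 = 64 truth assignments over (cool, wind, blue, right, storm, fog).
Split on right. With right = 1, the clauses containing right are satisfied and ~right drops from the rest; 1 of the 2^5 = 32 assignments to the other variables satisfy what remains.
With right = 0, by the same count on the reduced clause set, 0 assignments work.
(One model: cool=F, wind=F, blue=F, right=T, storm=F, fog=F.)
Total: 1 + 0 = 1.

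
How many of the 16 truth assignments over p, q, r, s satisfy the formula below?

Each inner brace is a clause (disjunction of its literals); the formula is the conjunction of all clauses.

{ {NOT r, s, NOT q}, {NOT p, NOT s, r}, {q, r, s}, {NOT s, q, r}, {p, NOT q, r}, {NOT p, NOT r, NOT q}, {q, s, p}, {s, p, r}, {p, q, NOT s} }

There are 2^4 = 16 truth assignments over (p, q, r, s).
Check each against the 9 clauses (columns in the order p, q, r, s):
  F F F F  ✗ fails (q OR r OR s)
  F F F T  ✗ fails (NOT s OR q OR r)
  F F T F  ✗ fails (q OR s OR p)
  F F T T  ✗ fails (p OR q OR NOT s)
  F T F F  ✗ fails (p OR NOT q OR r)
  F T F T  ✗ fails (p OR NOT q OR r)
  F T T F  ✗ fails (NOT r OR s OR NOT q)
  F T T T  ✓ satisfies all
  T F F F  ✗ fails (q OR r OR s)
  T F F T  ✗ fails (NOT p OR NOT s OR r)
  T F T F  ✓ satisfies all
  T F T T  ✓ satisfies all
  T T F F  ✓ satisfies all
  T T F T  ✗ fails (NOT p OR NOT s OR r)
  T T T F  ✗ fails (NOT r OR s OR NOT q)
  T T T T  ✗ fails (NOT p OR NOT r OR NOT q)
4 of the 16 rows are models.

4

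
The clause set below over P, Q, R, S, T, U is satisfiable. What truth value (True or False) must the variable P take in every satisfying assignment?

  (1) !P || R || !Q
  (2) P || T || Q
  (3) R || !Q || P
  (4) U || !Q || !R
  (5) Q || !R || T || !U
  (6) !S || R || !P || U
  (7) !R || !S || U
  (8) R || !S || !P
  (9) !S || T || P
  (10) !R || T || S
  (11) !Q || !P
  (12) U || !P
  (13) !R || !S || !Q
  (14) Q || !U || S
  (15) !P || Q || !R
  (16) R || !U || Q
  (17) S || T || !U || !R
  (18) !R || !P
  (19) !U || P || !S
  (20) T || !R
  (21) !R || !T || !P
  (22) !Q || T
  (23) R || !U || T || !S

Suppose P = true.
From the singleton clause (!Q), Q = false.
From the singleton clause (U), U = true.
From the singleton clause (S), S = true.
From the singleton clause (R), R = true.
But (!R) is also a unit clause — contradiction.
So every satisfying assignment has P = False.

False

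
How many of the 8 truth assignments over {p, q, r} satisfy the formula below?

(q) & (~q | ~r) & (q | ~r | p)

There are 2^3 = 8 truth assignments over (p, q, r).
Check each against the 3 clauses (columns in the order p, q, r):
  F F F  ✗ fails (q)
  F F T  ✗ fails (q)
  F T F  ✓ satisfies all
  F T T  ✗ fails (~q | ~r)
  T F F  ✗ fails (q)
  T F T  ✗ fails (q)
  T T F  ✓ satisfies all
  T T T  ✗ fails (~q | ~r)
2 of the 8 rows are models.

2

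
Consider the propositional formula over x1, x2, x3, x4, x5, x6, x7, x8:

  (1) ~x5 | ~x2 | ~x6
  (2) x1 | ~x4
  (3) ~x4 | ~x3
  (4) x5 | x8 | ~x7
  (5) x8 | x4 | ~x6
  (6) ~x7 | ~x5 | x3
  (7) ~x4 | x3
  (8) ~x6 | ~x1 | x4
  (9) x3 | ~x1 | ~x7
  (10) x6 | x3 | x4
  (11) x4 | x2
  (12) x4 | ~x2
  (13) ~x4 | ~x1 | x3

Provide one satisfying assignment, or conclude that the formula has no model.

UNSATISFIABLE

Try x1 = 1.
Try x4 = 0.
The clause (~x6) is unit, so x6 = 0.
The clause (x3) is unit, so x3 = 1.
The clause (x2) is unit, so x2 = 1.
That conflicts with the unit clause (~x2).
So x4 must be the other value — set x4 = 1.
The clause (~x3) is unit, so x3 = 0.
That conflicts with the unit clause (x3).
Neither x4 = 1 nor x4 = 0 works.
So x1 must be the other value — set x1 = 0.
The clause (~x4) is unit, so x4 = 0.
The clause (x2) is unit, so x2 = 1.
That conflicts with the unit clause (~x2).
Neither x1 = 1 nor x1 = 0 works.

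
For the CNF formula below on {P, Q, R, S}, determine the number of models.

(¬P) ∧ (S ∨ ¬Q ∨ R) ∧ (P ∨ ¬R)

3

There are 2^4 = 16 truth assignments over (P, Q, R, S).
Check each against the 3 clauses (columns in the order P, Q, R, S):
  F F F F  ✓ satisfies all
  F F F T  ✓ satisfies all
  F F T F  ✗ fails (P ∨ ¬R)
  F F T T  ✗ fails (P ∨ ¬R)
  F T F F  ✗ fails (S ∨ ¬Q ∨ R)
  F T F T  ✓ satisfies all
  F T T F  ✗ fails (P ∨ ¬R)
  F T T T  ✗ fails (P ∨ ¬R)
  T F F F  ✗ fails (¬P)
  T F F T  ✗ fails (¬P)
  T F T F  ✗ fails (¬P)
  T F T T  ✗ fails (¬P)
  T T F F  ✗ fails (¬P)
  T T F T  ✗ fails (¬P)
  T T T F  ✗ fails (¬P)
  T T T T  ✗ fails (¬P)
3 of the 16 rows are models.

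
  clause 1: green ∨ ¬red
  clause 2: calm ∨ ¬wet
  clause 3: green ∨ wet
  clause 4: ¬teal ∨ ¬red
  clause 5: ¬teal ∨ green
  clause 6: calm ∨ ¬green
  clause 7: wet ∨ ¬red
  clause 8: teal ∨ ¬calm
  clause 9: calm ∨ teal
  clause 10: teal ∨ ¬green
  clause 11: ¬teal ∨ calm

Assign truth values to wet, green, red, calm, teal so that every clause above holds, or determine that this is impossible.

Try green = True.
(calm) alone gives calm = True.
(teal) alone gives teal = True.
(¬red) alone gives red = False.
All clauses hold; wet can take either value.

wet=False; green=True; red=False; calm=True; teal=True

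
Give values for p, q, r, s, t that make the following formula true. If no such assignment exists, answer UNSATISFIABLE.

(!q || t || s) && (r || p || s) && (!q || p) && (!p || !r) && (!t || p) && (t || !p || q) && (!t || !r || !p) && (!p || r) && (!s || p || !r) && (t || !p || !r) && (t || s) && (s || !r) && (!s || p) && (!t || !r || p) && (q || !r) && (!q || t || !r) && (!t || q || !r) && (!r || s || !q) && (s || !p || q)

Try q = false.
Unit clause (!r) forces r = false.
Unit clause (!p) forces p = false.
Unit clause (s) forces s = true.
That conflicts with the unit clause (!s).
So q must be the other value — set q = true.
Unit clause (p) forces p = true.
Unit clause (!r) forces r = false.
That conflicts with the unit clause (r).
Both values of q lead to a conflict.

UNSATISFIABLE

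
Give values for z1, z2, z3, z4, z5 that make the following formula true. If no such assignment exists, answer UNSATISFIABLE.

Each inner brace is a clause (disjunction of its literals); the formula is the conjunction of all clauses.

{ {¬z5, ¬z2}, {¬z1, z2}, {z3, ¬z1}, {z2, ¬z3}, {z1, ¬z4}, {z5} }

z1: False,  z2: False,  z3: False,  z4: False,  z5: True

Unit clause (z5) forces z5 = True.
Unit clause (¬z2) forces z2 = False.
Unit clause (¬z1) forces z1 = False.
Unit clause (¬z3) forces z3 = False.
Unit clause (¬z4) forces z4 = False.
This assignment satisfies each clause.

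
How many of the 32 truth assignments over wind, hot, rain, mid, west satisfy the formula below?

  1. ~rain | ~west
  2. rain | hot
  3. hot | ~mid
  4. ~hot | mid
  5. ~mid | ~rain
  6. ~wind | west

4

There are 2^5 = 32 truth assignments over (wind, hot, rain, mid, west).
Split on rain. With rain = 1, the clauses containing rain are satisfied and ~rain drops from the rest; 1 of the 2^4 = 16 assignments to the other variables satisfy what remains.
With rain = 0, by the same count on the reduced clause set, 3 assignments work.
(One model: wind=F, hot=F, rain=T, mid=F, west=F.)
Total: 1 + 3 = 4.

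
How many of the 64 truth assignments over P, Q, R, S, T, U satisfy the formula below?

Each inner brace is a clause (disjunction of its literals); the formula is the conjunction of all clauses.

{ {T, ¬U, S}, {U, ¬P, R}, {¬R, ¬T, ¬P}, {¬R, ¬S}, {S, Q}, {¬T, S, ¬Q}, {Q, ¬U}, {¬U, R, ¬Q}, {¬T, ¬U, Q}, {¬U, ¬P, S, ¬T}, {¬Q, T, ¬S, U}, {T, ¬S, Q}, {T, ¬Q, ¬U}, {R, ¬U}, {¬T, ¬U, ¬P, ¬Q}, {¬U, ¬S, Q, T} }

5

There are 2^6 = 64 truth assignments over (P, Q, R, S, T, U).
Split on Q. With Q = True, the clauses containing Q are satisfied and ¬Q drops from the rest; 4 of the 2^5 = 32 assignments to the other variables satisfy what remains.
With Q = False, by the same count on the reduced clause set, 1 assignment works.
(One model: P=F, Q=F, R=F, S=T, T=T, U=F.)
Total: 4 + 1 = 5.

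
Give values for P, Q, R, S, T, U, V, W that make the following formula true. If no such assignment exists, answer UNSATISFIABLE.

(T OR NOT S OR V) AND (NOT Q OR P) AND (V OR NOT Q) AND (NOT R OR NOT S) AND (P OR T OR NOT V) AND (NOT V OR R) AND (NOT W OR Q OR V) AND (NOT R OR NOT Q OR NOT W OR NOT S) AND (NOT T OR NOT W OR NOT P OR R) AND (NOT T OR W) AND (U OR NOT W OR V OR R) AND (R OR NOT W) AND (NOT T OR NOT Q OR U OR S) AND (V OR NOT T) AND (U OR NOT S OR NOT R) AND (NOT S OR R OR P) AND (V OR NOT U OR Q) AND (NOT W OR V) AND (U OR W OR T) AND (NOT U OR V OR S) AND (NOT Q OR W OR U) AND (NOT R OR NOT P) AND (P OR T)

P ↦ false, Q ↦ false, R ↦ true, S ↦ false, T ↦ true, U ↦ false, V ↦ true, W ↦ true

Try Q = false.
Try R = true.
Unit clause (NOT S) forces S = false.
Unit clause (NOT P) forces P = false.
Unit clause (T) forces T = true.
Unit clause (W) forces W = true.
Unit clause (V) forces V = true.
All clauses hold; U can take either value.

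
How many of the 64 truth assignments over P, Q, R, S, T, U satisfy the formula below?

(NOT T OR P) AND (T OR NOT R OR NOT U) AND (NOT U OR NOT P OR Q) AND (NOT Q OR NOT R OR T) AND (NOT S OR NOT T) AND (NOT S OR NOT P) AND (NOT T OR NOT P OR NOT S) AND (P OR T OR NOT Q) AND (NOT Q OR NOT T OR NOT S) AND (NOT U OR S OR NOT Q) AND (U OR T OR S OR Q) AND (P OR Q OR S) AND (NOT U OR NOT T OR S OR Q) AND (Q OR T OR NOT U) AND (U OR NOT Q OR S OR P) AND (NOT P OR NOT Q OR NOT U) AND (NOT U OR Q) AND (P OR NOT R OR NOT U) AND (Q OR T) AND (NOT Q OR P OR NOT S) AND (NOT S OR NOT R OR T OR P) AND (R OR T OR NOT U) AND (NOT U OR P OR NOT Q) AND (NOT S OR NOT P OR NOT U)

5

There are 2^6 = 64 truth assignments over (P, Q, R, S, T, U).
Split on T. With T = true, the clauses containing T are satisfied and NOT T drops from the rest; 4 of the 2^5 = 32 assignments to the other variables satisfy what remains.
With T = false, by the same count on the reduced clause set, 1 assignment works.
(One model: P=T, Q=F, R=F, S=F, T=T, U=F.)
Total: 4 + 1 = 5.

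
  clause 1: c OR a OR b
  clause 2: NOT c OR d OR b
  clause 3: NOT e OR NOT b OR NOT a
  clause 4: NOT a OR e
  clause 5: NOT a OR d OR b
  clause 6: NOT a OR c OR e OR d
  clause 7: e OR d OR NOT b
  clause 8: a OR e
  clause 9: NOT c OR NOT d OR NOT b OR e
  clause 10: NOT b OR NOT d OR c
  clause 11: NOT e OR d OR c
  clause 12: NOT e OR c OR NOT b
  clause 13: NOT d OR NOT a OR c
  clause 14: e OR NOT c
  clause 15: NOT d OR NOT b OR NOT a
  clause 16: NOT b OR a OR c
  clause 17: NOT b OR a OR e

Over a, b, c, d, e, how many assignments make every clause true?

4

There are 2^5 = 32 truth assignments over (a, b, c, d, e).
Split on e. With e = true, the clauses containing e are satisfied and NOT e drops from the rest; 4 of the 2^4 = 16 assignments to the other variables satisfy what remains.
With e = false, by the same count on the reduced clause set, 0 assignments work.
Total: 4 + 0 = 4.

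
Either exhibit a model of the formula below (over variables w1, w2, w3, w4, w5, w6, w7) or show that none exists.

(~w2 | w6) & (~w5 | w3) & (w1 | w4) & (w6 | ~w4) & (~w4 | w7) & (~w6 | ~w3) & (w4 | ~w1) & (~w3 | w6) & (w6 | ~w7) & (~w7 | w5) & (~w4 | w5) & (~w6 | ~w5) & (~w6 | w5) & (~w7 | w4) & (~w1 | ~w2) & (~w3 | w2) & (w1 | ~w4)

Case w2 = 0:
From the singleton clause (~w3), w3 = 0.
From the singleton clause (~w5), w5 = 0.
From the singleton clause (~w7), w7 = 0.
From the singleton clause (~w4), w4 = 0.
From the singleton clause (w1), w1 = 1.
But (~w1) is also a unit clause — contradiction.
Backtrack on w2: now try w2 = 1.
From the singleton clause (w6), w6 = 1.
From the singleton clause (~w3), w3 = 0.
From the singleton clause (~w5), w5 = 0.
But (w5) is also a unit clause — contradiction.
Either choice for w2 ends in contradiction.

UNSATISFIABLE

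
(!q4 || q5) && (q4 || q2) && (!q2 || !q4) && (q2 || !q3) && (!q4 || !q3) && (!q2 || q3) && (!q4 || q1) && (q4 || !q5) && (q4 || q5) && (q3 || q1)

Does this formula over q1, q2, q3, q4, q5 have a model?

Suppose q4 = true.
The clause (q5) is unit, so q5 = true.
The clause (!q2) is unit, so q2 = false.
The clause (!q3) is unit, so q3 = false.
The clause (q1) is unit, so q1 = true.
Every clause now holds.
A satisfying assignment: q1=true,  q2=false,  q3=false,  q4=true,  q5=true.

Yes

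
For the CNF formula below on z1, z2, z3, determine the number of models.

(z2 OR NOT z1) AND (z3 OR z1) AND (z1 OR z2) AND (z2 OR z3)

There are 2^3 = 8 truth assignments over (z1, z2, z3).
Check each against the 4 clauses (columns in the order z1, z2, z3):
  F F F  ✗ fails (z3 OR z1)
  F F T  ✗ fails (z1 OR z2)
  F T F  ✗ fails (z3 OR z1)
  F T T  ✓ satisfies all
  T F F  ✗ fails (z2 OR NOT z1)
  T F T  ✗ fails (z2 OR NOT z1)
  T T F  ✓ satisfies all
  T T T  ✓ satisfies all
3 of the 8 rows are models.

3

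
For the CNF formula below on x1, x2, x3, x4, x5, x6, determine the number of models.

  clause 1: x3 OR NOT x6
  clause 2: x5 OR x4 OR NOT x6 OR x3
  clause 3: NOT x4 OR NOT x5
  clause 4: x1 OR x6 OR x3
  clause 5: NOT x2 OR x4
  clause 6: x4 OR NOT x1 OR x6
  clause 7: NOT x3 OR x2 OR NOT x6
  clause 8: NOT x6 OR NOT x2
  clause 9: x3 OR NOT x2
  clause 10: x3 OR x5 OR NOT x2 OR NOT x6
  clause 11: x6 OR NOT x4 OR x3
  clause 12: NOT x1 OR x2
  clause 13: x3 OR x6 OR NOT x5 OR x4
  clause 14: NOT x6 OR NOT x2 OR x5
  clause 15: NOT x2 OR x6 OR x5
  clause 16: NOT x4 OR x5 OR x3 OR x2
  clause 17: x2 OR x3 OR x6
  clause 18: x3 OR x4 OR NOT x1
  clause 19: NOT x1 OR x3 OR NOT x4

3

There are 2^6 = 64 truth assignments over (x1, x2, x3, x4, x5, x6).
Split on x5. With x5 = true, the clauses containing x5 are satisfied and NOT x5 drops from the rest; 1 of the 2^5 = 32 assignments to the other variables satisfy what remains.
With x5 = false, by the same count on the reduced clause set, 2 assignments work.
(One model: x1=F, x2=F, x3=T, x4=F, x5=F, x6=F.)
Total: 1 + 2 = 3.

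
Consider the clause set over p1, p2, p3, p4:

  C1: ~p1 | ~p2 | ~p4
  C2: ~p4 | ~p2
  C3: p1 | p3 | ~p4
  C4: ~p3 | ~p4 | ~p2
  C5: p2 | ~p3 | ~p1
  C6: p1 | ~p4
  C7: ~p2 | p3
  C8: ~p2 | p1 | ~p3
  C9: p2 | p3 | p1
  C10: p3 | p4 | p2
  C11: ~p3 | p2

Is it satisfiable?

Yes, satisfiable

Suppose p4 = 0.
Suppose p2 = 1.
From the singleton clause (p3), p3 = 1.
From the singleton clause (p1), p1 = 1.
This assignment satisfies each clause.
A satisfying assignment: p1: 1; p2: 1; p3: 1; p4: 0.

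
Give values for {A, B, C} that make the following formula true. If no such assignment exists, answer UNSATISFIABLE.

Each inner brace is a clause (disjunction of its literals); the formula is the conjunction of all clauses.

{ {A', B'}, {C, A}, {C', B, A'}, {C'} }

A ↦ 1, B ↦ 0, C ↦ 0

(C') alone gives C = 0.
(A) alone gives A = 1.
(B') alone gives B = 0.
Every clause now holds.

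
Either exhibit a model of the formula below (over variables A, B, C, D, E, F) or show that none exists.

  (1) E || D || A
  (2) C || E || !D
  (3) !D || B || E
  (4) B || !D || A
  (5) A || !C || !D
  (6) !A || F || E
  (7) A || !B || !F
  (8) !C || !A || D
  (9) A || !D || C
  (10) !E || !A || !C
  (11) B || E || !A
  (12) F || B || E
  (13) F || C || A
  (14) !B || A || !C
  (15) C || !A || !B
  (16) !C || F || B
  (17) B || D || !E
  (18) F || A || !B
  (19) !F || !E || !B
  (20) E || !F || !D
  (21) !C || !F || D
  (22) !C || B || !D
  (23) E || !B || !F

A: true, B: false, C: false, D: true, E: true, F: false

Branch on E: set E = true.
Branch on A: set A = true.
(!C) alone gives C = false.
(!B) alone gives B = false.
(D) alone gives D = true.
No clause remains; F is free.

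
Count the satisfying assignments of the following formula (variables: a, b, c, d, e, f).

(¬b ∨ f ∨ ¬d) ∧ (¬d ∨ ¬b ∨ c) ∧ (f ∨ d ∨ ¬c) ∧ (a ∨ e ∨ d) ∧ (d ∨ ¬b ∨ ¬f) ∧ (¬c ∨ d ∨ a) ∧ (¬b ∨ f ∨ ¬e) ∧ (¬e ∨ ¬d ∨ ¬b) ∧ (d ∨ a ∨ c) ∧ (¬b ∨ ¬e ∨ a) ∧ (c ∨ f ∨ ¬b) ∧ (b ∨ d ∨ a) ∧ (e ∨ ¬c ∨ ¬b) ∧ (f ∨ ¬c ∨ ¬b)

22

There are 2^6 = 64 truth assignments over (a, b, c, d, e, f).
Split on f. With f = True, the clauses containing f are satisfied and ¬f drops from the rest; 12 of the 2^5 = 32 assignments to the other variables satisfy what remains.
With f = False, by the same count on the reduced clause set, 10 assignments work.
Total: 12 + 10 = 22.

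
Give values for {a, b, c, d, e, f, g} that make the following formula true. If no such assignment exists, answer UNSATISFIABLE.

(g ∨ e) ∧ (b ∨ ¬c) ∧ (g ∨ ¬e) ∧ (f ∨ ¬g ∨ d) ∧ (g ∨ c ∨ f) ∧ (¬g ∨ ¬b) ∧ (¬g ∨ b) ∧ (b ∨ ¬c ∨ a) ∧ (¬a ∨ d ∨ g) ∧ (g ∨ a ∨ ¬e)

Case g = True:
(¬b) alone gives b = False.
Now (b) is unsatisfied and unit — conflict.
That branch fails; take g = False instead.
(e) alone gives e = True.
Now (¬e) is unsatisfied and unit — conflict.
Both values of g lead to a conflict.

UNSATISFIABLE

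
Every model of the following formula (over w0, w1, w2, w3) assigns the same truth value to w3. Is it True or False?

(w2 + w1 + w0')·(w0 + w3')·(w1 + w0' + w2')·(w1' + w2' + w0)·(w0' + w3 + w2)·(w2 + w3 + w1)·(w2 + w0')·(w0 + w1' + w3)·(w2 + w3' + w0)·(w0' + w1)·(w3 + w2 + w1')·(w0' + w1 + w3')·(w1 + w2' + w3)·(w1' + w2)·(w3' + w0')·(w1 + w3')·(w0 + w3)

Suppose w3 = 1.
From the singleton clause (w0), w0 = 1.
But (w0') is also a unit clause — contradiction.
So every satisfying assignment has w3 = False.

False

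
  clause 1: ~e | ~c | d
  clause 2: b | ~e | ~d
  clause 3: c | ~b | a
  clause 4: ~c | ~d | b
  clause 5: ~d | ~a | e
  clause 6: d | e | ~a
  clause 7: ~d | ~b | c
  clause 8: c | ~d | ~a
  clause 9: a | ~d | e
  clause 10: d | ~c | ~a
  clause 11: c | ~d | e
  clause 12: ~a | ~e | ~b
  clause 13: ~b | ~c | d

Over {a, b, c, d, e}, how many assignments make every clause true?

There are 2^5 = 32 truth assignments over (a, b, c, d, e).
Split on e. With e = 1, the clauses containing e are satisfied and ~e drops from the rest; 3 of the 2^4 = 16 assignments to the other variables satisfy what remains.
With e = 0, by the same count on the reduced clause set, 2 assignments work.
Total: 3 + 2 = 5.

5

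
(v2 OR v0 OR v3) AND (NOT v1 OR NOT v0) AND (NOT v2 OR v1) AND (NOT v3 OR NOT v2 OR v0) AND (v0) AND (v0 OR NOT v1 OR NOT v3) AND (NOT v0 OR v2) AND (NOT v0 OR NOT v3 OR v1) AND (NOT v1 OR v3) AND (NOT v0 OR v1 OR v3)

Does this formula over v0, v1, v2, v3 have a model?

The clause (v0) is unit, so v0 = true.
The clause (NOT v1) is unit, so v1 = false.
The clause (NOT v2) is unit, so v2 = false.
But (v2) is also a unit clause — contradiction.
No assignment satisfies every clause.

No, unsatisfiable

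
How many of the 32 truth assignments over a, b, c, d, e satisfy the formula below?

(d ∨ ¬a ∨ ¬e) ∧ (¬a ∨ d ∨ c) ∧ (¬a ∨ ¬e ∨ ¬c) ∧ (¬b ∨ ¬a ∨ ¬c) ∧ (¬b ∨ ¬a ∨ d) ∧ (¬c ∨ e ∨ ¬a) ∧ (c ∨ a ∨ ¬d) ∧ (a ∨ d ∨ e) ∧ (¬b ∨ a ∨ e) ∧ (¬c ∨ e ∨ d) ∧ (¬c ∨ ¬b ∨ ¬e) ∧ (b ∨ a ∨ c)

There are 2^5 = 32 truth assignments over (a, b, c, d, e).
Split on b. With b = True, the clauses containing b are satisfied and ¬b drops from the rest; 3 of the 2^4 = 16 assignments to the other variables satisfy what remains.
With b = False, by the same count on the reduced clause set, 5 assignments work.
Total: 3 + 5 = 8.

8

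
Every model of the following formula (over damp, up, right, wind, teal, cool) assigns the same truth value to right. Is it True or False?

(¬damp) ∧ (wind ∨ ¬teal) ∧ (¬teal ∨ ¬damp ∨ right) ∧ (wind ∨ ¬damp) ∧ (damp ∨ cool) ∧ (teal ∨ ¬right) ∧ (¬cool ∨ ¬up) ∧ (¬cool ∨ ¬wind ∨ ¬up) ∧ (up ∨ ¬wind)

False

Suppose right = True.
(¬damp) alone gives damp = False.
(cool) alone gives cool = True.
(teal) alone gives teal = True.
(wind) alone gives wind = True.
(¬up) alone gives up = False.
That conflicts with the unit clause (up).
So every satisfying assignment has right = False.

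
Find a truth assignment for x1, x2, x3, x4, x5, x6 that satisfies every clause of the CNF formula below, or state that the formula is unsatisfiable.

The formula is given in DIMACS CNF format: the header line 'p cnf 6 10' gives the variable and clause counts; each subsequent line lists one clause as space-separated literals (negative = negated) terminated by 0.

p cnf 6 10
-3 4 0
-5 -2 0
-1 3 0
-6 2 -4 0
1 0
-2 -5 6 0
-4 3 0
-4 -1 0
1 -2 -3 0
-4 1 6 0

UNSATISFIABLE

Unit clause (x1) forces x1 = True.
Unit clause (x3) forces x3 = True.
Unit clause (x4) forces x4 = True.
But (¬x4) is also a unit clause — contradiction.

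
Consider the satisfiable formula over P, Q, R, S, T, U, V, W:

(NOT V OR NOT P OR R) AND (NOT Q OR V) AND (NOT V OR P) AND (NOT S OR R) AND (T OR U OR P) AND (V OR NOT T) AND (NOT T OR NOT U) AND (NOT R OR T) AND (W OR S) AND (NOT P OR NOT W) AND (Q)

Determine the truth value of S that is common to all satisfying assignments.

Suppose S = false.
The clause (W) is unit, so W = true.
The clause (NOT P) is unit, so P = false.
The clause (NOT V) is unit, so V = false.
The clause (NOT Q) is unit, so Q = false.
That conflicts with the unit clause (Q).
So every satisfying assignment has S = True.

True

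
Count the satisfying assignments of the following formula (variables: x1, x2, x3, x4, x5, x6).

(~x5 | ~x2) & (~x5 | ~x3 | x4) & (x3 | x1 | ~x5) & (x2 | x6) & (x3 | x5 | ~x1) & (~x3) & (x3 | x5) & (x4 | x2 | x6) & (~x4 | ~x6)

There are 2^6 = 64 truth assignments over (x1, x2, x3, x4, x5, x6).
Split on x4. With x4 = 1, the clauses containing x4 are satisfied and ~x4 drops from the rest; 0 of the 2^5 = 32 assignments to the other variables satisfy what remains.
With x4 = 0, by the same count on the reduced clause set, 1 assignment works.
(One model: x1=T, x2=F, x3=F, x4=F, x5=T, x6=T.)
Total: 0 + 1 = 1.

1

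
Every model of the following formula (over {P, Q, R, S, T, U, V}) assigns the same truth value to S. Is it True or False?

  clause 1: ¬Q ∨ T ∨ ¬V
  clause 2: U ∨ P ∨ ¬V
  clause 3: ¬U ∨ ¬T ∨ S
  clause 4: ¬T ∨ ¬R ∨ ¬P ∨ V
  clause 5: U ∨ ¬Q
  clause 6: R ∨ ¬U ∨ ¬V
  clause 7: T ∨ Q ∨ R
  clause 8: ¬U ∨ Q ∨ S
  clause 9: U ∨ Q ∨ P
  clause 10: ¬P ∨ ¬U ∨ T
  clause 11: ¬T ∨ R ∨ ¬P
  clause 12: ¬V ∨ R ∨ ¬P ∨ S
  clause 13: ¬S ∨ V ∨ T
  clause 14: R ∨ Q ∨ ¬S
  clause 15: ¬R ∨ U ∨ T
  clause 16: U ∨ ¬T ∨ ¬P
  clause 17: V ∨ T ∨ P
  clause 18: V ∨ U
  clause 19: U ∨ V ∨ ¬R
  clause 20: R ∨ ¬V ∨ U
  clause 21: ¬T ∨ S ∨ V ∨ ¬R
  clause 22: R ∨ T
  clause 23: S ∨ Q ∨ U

True

Suppose S = False.
Suppose U = False.
From the singleton clause (¬Q), Q = False.
But (Q) is also a unit clause — contradiction.
Backtrack on U: now try U = True.
From the singleton clause (¬T), T = False.
From the singleton clause (Q), Q = True.
From the singleton clause (¬V), V = False.
From the singleton clause (¬P), P = False.
But (P) is also a unit clause — contradiction.
Neither U = True nor U = False works.
So every satisfying assignment has S = True.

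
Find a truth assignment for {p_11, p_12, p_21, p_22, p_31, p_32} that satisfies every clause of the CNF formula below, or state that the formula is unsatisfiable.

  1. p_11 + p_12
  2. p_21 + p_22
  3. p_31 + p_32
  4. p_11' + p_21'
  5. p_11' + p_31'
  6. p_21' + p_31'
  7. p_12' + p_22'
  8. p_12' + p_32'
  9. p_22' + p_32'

Try p_11 = 1.
(p_21') alone gives p_21 = 0.
(p_22) alone gives p_22 = 1.
(p_31') alone gives p_31 = 0.
(p_32) alone gives p_32 = 1.
Now (p_32') is unsatisfied and unit — conflict.
That branch fails; take p_11 = 0 instead.
(p_12) alone gives p_12 = 1.
(p_22') alone gives p_22 = 0.
(p_21) alone gives p_21 = 1.
(p_31') alone gives p_31 = 0.
(p_32) alone gives p_32 = 1.
Now (p_32') is unsatisfied and unit — conflict.
Both values of p_11 lead to a conflict.

UNSATISFIABLE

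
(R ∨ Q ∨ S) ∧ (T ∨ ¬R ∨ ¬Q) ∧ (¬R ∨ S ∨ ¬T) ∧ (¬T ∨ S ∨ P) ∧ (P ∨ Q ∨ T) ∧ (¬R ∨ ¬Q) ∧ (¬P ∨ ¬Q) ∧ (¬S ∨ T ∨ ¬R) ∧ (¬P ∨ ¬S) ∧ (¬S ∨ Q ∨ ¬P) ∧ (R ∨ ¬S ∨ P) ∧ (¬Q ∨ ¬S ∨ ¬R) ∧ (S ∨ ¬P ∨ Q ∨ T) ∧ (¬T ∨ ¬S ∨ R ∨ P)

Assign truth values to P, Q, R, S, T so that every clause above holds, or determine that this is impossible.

P=False,  Q=True,  R=False,  S=False,  T=False

Branch on R: set R = False.
Branch on Q: set Q = True.
The clause (¬P) is unit, so P = False.
The clause (¬S) is unit, so S = False.
The clause (¬T) is unit, so T = False.
All clauses are satisfied.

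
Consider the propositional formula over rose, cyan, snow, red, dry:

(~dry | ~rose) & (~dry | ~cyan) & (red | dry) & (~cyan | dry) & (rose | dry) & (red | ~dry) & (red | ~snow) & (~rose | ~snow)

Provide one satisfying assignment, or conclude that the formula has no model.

rose: 0, cyan: 0, snow: 1, red: 1, dry: 1

Try dry = 1.
Unit clause (~rose) forces rose = 0.
Unit clause (~cyan) forces cyan = 0.
Unit clause (red) forces red = 1.
No clause remains; snow is free.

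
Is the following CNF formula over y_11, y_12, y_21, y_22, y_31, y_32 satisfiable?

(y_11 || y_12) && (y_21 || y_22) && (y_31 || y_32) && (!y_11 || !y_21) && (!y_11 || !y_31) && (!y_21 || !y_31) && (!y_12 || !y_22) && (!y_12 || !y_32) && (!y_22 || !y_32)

Try y_11 = true.
The clause (!y_21) is unit, so y_21 = false.
The clause (y_22) is unit, so y_22 = true.
The clause (!y_31) is unit, so y_31 = false.
The clause (y_32) is unit, so y_32 = true.
But (!y_32) is also a unit clause — contradiction.
Backtrack on y_11: now try y_11 = false.
The clause (y_12) is unit, so y_12 = true.
The clause (!y_22) is unit, so y_22 = false.
The clause (y_21) is unit, so y_21 = true.
The clause (!y_31) is unit, so y_31 = false.
The clause (y_32) is unit, so y_32 = true.
But (!y_32) is also a unit clause — contradiction.
Either choice for y_11 ends in contradiction.
No assignment satisfies every clause.

No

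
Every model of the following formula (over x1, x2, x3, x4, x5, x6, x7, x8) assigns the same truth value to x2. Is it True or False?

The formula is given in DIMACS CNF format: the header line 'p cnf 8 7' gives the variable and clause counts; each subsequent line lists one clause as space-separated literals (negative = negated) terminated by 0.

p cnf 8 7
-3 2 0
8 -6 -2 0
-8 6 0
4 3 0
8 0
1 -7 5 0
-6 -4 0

True

Suppose x2 = False.
(¬x3) alone gives x3 = False.
(x4) alone gives x4 = True.
(x8) alone gives x8 = True.
(x6) alone gives x6 = True.
Now (¬x6) is unsatisfied and unit — conflict.
So every satisfying assignment has x2 = True.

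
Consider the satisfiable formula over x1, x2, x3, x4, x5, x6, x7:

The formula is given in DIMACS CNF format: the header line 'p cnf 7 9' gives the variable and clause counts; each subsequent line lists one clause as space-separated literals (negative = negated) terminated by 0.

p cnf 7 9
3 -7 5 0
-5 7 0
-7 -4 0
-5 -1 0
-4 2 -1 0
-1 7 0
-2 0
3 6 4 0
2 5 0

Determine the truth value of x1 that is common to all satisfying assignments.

False

Suppose x1 = True.
The clause (¬x5) is unit, so x5 = False.
The clause (x7) is unit, so x7 = True.
The clause (x3) is unit, so x3 = True.
The clause (¬x4) is unit, so x4 = False.
The clause (¬x2) is unit, so x2 = False.
Now (x2) is unsatisfied and unit — conflict.
So every satisfying assignment has x1 = False.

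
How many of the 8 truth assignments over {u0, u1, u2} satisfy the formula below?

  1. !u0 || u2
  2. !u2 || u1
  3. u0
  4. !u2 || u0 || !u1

There are 2^3 = 8 truth assignments over (u0, u1, u2).
Check each against the 4 clauses (columns in the order u0, u1, u2):
  F F F  ✗ fails (u0)
  F F T  ✗ fails (!u2 || u1)
  F T F  ✗ fails (u0)
  F T T  ✗ fails (u0)
  T F F  ✗ fails (!u0 || u2)
  T F T  ✗ fails (!u2 || u1)
  T T F  ✗ fails (!u0 || u2)
  T T T  ✓ satisfies all
1 of the 8 rows is a model.

1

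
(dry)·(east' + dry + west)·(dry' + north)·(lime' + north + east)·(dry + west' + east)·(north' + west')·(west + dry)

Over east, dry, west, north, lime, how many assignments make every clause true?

4

There are 2^5 = 32 truth assignments over (east, dry, west, north, lime).
Split on north. With north = 1, the clauses containing north are satisfied and north' drops from the rest; 4 of the 2^4 = 16 assignments to the other variables satisfy what remains.
With north = 0, by the same count on the reduced clause set, 0 assignments work.
(One model: east=F, dry=T, west=F, north=T, lime=F.)
Total: 4 + 0 = 4.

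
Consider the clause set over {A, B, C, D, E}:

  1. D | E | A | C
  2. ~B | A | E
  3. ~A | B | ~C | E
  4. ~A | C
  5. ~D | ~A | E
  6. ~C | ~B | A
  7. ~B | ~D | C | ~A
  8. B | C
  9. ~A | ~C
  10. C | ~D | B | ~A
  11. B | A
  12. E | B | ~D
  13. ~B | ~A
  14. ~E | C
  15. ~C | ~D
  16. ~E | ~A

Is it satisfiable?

No, unsatisfiable

Case A = 0:
(B) alone gives B = 1.
(E) alone gives E = 1.
(~C) alone gives C = 0.
That conflicts with the unit clause (C).
So A must be the other value — set A = 1.
(C) alone gives C = 1.
That conflicts with the unit clause (~C).
Neither A = 1 nor A = 0 works.
No assignment satisfies every clause.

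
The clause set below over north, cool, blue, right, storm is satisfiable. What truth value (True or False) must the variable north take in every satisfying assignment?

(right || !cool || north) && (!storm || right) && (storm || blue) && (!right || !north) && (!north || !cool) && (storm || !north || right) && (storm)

Suppose north = true.
From the singleton clause (!right), right = false.
From the singleton clause (!storm), storm = false.
Now (storm) is unsatisfied and unit — conflict.
So every satisfying assignment has north = False.

False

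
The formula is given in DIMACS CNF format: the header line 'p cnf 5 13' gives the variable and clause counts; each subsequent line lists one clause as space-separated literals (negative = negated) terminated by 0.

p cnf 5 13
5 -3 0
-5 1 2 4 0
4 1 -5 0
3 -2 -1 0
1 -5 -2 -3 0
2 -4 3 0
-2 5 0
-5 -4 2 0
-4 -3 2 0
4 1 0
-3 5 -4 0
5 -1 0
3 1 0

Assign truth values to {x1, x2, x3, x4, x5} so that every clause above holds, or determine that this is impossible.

Case x5 = True:
Case x4 = False:
(x1) alone gives x1 = True.
Case x3 = True:
No clause remains; x2 is free.

x1 ↦ True,  x2 ↦ True,  x3 ↦ True,  x4 ↦ False,  x5 ↦ True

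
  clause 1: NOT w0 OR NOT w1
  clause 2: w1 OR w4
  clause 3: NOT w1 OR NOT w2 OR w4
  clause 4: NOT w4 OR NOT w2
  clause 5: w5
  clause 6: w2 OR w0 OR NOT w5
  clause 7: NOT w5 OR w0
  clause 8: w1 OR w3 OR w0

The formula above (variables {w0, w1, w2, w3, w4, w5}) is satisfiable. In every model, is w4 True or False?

Suppose w4 = false.
The clause (w1) is unit, so w1 = true.
The clause (NOT w0) is unit, so w0 = false.
The clause (NOT w2) is unit, so w2 = false.
The clause (w5) is unit, so w5 = true.
Now (NOT w5) is unsatisfied and unit — conflict.
So every satisfying assignment has w4 = True.

True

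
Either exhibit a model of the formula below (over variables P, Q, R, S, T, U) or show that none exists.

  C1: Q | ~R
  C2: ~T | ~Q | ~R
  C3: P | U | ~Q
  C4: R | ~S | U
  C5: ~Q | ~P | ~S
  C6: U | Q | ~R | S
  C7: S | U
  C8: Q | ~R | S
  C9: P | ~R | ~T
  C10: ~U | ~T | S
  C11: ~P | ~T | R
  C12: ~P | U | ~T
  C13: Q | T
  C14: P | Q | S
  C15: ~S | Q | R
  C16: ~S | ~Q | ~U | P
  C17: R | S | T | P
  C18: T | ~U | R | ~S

P ↦ 0; Q ↦ 1; R ↦ 1; S ↦ 0; T ↦ 0; U ↦ 1

Suppose Q = 1.
Suppose T = 0.
Suppose P = 0.
From the singleton clause (U), U = 1.
From the singleton clause (~S), S = 0.
From the singleton clause (R), R = 1.
Every clause now holds.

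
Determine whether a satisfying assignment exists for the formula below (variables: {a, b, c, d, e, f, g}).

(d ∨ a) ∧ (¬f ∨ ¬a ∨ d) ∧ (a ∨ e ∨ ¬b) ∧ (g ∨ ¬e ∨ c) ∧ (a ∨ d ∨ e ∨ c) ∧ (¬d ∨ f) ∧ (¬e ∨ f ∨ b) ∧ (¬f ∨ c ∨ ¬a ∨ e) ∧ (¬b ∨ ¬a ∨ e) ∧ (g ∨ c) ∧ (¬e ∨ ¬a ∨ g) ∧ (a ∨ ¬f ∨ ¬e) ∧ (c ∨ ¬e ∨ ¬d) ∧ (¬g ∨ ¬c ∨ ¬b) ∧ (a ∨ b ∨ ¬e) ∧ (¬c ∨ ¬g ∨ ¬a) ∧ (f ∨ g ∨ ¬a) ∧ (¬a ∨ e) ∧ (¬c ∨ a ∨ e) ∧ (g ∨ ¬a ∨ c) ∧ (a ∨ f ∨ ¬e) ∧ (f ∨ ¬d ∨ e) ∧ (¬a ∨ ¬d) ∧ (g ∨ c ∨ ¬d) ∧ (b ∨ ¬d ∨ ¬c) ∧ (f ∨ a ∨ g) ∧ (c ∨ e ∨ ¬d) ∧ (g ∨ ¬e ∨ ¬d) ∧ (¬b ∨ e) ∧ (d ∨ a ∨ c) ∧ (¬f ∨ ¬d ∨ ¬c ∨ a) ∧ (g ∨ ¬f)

Yes

Case d = False:
The clause (a) is unit, so a = True.
The clause (¬f) is unit, so f = False.
The clause (g) is unit, so g = True.
The clause (¬c) is unit, so c = False.
The clause (e) is unit, so e = True.
The clause (b) is unit, so b = True.
All clauses are satisfied.
A satisfying assignment: a: True; b: True; c: False; d: False; e: True; f: False; g: True.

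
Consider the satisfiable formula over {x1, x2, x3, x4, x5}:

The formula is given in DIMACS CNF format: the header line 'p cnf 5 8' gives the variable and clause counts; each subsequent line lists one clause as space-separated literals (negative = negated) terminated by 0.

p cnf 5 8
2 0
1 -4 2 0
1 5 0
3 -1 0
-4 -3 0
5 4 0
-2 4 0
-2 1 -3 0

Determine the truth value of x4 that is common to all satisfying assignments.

True

Suppose x4 = False.
Unit clause (x2) forces x2 = True.
But (¬x2) is also a unit clause — contradiction.
So every satisfying assignment has x4 = True.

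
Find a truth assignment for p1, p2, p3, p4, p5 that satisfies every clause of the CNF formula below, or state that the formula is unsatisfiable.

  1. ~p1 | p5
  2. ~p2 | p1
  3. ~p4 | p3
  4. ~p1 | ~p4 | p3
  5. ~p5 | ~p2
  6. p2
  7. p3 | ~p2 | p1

The clause (p2) is unit, so p2 = 1.
The clause (p1) is unit, so p1 = 1.
The clause (p5) is unit, so p5 = 1.
But (~p5) is also a unit clause — contradiction.

UNSATISFIABLE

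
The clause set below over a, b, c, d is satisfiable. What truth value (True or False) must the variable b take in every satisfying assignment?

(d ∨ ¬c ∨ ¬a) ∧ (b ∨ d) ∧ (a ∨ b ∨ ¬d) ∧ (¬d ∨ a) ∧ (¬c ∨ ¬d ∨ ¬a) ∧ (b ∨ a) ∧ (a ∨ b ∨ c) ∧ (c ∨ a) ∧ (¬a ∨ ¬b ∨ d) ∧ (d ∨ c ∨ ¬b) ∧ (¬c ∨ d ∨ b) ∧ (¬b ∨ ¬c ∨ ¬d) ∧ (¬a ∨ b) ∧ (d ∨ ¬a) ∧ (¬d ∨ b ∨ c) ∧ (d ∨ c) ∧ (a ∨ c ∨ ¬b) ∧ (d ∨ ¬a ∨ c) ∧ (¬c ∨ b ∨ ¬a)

Suppose b = False.
The clause (d) is unit, so d = True.
The clause (a) is unit, so a = True.
Now (¬a) is unsatisfied and unit — conflict.
So every satisfying assignment has b = True.

True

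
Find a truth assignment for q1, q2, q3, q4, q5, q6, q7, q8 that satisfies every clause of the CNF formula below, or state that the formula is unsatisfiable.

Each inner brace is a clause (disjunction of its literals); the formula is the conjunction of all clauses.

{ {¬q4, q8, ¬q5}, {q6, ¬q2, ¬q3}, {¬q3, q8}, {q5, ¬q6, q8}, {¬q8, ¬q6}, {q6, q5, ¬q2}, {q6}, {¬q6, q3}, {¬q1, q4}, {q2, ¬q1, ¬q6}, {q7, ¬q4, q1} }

UNSATISFIABLE

Unit clause (q6) forces q6 = True.
Unit clause (¬q8) forces q8 = False.
Unit clause (¬q3) forces q3 = False.
But (q3) is also a unit clause — contradiction.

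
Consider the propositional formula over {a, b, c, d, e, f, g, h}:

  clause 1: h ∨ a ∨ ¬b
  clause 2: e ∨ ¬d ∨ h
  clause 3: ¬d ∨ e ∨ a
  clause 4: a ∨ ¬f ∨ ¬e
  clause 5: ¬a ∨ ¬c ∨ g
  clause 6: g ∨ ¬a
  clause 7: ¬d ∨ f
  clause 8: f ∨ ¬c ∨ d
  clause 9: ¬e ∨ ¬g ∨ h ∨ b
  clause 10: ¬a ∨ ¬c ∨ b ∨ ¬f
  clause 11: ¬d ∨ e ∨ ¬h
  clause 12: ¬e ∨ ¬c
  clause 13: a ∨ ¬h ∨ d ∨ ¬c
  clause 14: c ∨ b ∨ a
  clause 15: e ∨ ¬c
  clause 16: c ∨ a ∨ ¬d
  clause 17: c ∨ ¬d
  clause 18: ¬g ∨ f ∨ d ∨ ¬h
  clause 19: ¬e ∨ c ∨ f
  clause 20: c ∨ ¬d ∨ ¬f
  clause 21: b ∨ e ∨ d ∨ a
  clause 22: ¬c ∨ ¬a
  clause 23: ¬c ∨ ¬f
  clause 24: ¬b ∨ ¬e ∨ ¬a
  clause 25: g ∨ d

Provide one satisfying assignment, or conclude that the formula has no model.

a ↦ True; b ↦ True; c ↦ False; d ↦ False; e ↦ False; f ↦ True; g ↦ True; h ↦ True

Try g = True.
Try d = False.
Try f = True.
(¬c) alone gives c = False.
Try a = True.
Try b = True.
(¬e) alone gives e = False.
No clause remains; h is free.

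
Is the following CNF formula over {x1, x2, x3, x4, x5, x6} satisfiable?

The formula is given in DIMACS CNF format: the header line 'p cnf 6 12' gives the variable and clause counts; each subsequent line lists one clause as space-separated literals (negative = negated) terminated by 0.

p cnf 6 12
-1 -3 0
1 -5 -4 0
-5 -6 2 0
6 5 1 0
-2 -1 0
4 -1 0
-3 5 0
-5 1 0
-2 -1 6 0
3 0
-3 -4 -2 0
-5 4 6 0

Unsatisfiable

Unit clause (x3) forces x3 = True.
Unit clause (¬x1) forces x1 = False.
Unit clause (x5) forces x5 = True.
Now (¬x5) is unsatisfied and unit — conflict.
No assignment satisfies every clause.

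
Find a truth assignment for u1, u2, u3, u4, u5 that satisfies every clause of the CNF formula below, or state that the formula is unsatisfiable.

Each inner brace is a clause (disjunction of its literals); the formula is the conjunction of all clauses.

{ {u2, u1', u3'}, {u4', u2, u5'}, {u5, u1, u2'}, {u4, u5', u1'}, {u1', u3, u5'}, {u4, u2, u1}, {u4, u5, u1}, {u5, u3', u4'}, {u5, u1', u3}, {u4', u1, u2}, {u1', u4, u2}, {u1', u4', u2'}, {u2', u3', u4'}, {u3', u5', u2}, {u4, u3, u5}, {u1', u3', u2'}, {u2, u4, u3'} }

Try u2 = 1.
Try u5 = 1.
Try u4 = 0.
The clause (u1') is unit, so u1 = 0.
Every clause is now satisfied; u3 is unconstrained.

u1=0; u2=1; u3=1; u4=0; u5=1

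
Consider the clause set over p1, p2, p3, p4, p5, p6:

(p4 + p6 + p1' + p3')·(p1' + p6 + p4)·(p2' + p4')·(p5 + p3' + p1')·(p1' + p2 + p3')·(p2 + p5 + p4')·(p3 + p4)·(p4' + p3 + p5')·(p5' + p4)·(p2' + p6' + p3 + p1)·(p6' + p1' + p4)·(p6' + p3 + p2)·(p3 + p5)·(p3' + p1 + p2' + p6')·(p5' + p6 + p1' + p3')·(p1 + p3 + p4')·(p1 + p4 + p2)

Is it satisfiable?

Yes, satisfiable

Case p2 = 0:
Case p1 = 0:
From the singleton clause (p4), p4 = 1.
From the singleton clause (p5), p5 = 1.
From the singleton clause (p3), p3 = 1.
All clauses hold; p6 can take either value.
A satisfying assignment: p1: 0,  p2: 0,  p3: 1,  p4: 1,  p5: 1,  p6: 1.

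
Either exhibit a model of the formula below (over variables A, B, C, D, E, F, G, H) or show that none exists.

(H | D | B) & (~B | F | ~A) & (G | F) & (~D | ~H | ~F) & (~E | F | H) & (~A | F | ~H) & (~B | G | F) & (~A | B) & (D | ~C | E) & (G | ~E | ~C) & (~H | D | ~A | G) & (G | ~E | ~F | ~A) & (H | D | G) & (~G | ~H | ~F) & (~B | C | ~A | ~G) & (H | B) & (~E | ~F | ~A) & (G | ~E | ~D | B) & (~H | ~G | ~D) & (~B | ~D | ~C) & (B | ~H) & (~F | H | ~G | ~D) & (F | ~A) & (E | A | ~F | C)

A=0, B=1, C=1, D=0, E=1, F=0, G=1, H=1

Try G = 1.
Try A = 0.
Try H = 1.
From the singleton clause (~F), F = 0.
From the singleton clause (~D), D = 0.
From the singleton clause (B), B = 1.
Try C = 1.
From the singleton clause (E), E = 1.
Every clause now holds.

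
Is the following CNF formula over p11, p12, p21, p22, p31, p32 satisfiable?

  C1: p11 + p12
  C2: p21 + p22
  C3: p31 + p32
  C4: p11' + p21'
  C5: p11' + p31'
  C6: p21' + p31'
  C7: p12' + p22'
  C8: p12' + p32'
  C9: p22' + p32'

No, unsatisfiable

Suppose p11 = 1.
The clause (p21') is unit, so p21 = 0.
The clause (p22) is unit, so p22 = 1.
The clause (p31') is unit, so p31 = 0.
The clause (p32) is unit, so p32 = 1.
That conflicts with the unit clause (p32').
That branch fails; take p11 = 0 instead.
The clause (p12) is unit, so p12 = 1.
The clause (p22') is unit, so p22 = 0.
The clause (p21) is unit, so p21 = 1.
The clause (p31') is unit, so p31 = 0.
The clause (p32) is unit, so p32 = 1.
That conflicts with the unit clause (p32').
Either choice for p11 ends in contradiction.
No assignment satisfies every clause.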